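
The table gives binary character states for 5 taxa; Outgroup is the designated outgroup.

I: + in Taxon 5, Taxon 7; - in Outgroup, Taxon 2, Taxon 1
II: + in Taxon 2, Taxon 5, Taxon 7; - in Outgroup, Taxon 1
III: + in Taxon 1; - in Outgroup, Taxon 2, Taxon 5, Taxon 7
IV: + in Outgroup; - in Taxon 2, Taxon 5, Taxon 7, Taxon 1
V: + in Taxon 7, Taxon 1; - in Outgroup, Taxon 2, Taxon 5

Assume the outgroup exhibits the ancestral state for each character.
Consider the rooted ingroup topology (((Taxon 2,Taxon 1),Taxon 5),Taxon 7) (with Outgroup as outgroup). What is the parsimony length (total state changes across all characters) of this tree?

Map each character onto (((Taxon 2,Taxon 1),Taxon 5),Taxon 7) (rooted by Outgroup) and count the minimum state changes it requires (Fitch parsimony):
I: 2; II: 2; III: 1; IV: 1; V: 2.
Total tree length = 8.

8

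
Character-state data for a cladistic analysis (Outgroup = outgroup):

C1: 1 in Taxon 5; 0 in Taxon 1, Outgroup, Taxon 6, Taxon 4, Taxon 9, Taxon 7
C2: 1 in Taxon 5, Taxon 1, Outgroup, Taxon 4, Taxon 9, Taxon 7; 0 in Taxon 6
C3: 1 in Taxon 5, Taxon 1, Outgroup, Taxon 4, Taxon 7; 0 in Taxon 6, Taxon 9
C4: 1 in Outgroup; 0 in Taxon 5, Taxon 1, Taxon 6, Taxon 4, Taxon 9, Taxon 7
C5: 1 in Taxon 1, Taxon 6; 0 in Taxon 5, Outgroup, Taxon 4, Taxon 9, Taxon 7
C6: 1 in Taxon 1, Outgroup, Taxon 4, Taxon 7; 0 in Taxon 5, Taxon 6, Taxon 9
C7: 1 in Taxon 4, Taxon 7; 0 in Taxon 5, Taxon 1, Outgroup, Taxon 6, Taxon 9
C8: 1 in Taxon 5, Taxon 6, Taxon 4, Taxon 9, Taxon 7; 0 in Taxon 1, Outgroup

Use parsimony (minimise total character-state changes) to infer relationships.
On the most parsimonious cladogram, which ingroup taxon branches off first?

Character polarity is set by the outgroup: the derived state is whichever differs from the outgroup's state, so for C2, C3, C4, C6 the derived state is '0', and for the remaining characters it is '1'.
C1 (derived state '1') is unique to Taxon 5 (autapomorphy; uninformative for grouping).
C2 (derived state '0') is unique to Taxon 6 (autapomorphy; uninformative for grouping).
C3 (derived state '0') is shared by Taxon 6 and Taxon 9 — a synapomorphy uniting that clade.
C4 (derived state '0') is shared by all ingroup taxa — unites the whole ingroup.
C5 groups Taxon 1 and Taxon 6, which is incompatible with the clades supported by the remaining characters; treating it as convergent (homoplasy) costs fewer steps than any alternative tree.
Only Taxon 5, Taxon 6, and Taxon 9 show the derived state '0' for C6, supporting them as a clade.
Only Taxon 4 and Taxon 7 show the derived state '1' for C7, supporting them as a clade.
Only Taxon 4, Taxon 5, Taxon 6, Taxon 7, and Taxon 9 show the derived state '1' for C8, supporting them as a clade.
Most parsimonious ingroup topology: ((((Taxon 9,Taxon 6),Taxon 5),(Taxon 7,Taxon 4)),Taxon 1).
Taxon 1 is sister to the clade containing all other ingroup taxa, so it is the earliest-diverging (most basal) ingroup lineage.

Taxon 1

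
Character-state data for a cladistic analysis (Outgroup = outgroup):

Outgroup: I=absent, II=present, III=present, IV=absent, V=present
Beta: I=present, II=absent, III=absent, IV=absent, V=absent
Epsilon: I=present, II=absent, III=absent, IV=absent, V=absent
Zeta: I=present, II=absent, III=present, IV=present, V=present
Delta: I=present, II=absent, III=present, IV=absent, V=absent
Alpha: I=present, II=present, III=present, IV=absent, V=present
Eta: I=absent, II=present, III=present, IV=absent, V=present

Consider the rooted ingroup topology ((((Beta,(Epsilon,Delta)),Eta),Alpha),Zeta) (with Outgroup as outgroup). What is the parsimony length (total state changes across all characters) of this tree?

8

Map each character onto ((((Beta,(Epsilon,Delta)),Eta),Alpha),Zeta) (rooted by Outgroup) and count the minimum state changes it requires (Fitch parsimony):
I: 2; II: 2; III: 2; IV: 1; V: 1.
Total tree length = 8.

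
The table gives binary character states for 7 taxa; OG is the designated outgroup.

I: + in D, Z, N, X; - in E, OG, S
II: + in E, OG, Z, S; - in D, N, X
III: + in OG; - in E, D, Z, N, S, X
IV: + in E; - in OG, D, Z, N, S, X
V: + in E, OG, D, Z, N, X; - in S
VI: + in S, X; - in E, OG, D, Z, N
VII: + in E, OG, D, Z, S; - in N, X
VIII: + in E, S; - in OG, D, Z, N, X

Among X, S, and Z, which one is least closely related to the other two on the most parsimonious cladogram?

S

Character polarity is set by the outgroup: the derived state is whichever differs from the outgroup's state, so for II, III, V, VII the derived state is '-', and for the remaining characters it is '+'.
Only D, N, X, and Z show the derived state '+' for I, supporting them as a clade.
Only D, N, and X show the derived state '-' for II, supporting them as a clade.
III (derived state '-') is shared by all ingroup taxa — unites the whole ingroup.
IV: derived state '+' in E only — an autapomorphy, so it tells us nothing about relationships among taxa.
V: derived state '-' in S only — an autapomorphy, so it tells us nothing about relationships among taxa.
VI (state '+') occurs in S and X but conflicts with the nesting implied by the other characters — most parsimoniously interpreted as homoplasy.
VII: derived state '-' in N and X only — synapomorphy for {N, X}.
Only E and S show the derived state '+' for VIII, supporting them as a clade.
Most parsimonious ingroup topology: ((E,S),(Z,((X,N),D))).
Z and X share a more recent common ancestor with each other than either does with S, so S is the least closely related of the three.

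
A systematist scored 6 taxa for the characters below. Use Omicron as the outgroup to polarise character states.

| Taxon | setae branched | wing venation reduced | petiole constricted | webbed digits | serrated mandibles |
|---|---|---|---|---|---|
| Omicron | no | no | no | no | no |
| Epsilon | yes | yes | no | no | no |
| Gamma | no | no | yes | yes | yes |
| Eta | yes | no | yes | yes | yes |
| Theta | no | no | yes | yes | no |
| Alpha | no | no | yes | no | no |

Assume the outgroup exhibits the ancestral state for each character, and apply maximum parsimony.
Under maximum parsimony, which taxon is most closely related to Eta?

The outgroup has state 'no' for every character, so 'yes' is the derived state throughout.
setae branched groups Epsilon and Eta, which is incompatible with the clades supported by the remaining characters; treating it as convergent (homoplasy) costs fewer steps than any alternative tree.
wing venation reduced (derived state 'yes') is unique to Epsilon (autapomorphy; uninformative for grouping).
Only Alpha, Eta, Gamma, and Theta show the derived state 'yes' for petiole constricted, supporting them as a clade.
Only Eta, Gamma, and Theta show the derived state 'yes' for webbed digits, supporting them as a clade.
serrated mandibles: derived state 'yes' in Eta and Gamma only — synapomorphy for {Eta, Gamma}.
Most parsimonious ingroup topology: (Epsilon,(((Gamma,Eta),Theta),Alpha)).
Eta and Gamma form a cherry on this tree, so they are sister taxa.

Gamma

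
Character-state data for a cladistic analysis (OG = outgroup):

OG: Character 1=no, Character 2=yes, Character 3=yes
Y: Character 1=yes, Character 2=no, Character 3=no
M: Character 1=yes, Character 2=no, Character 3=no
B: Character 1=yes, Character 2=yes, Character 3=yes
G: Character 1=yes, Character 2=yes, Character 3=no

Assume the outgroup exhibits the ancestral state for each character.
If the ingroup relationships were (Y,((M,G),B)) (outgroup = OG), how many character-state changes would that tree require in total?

5

Map each character onto (Y,((M,G),B)) (rooted by OG) and count the minimum state changes it requires (Fitch parsimony):
Character 1: 1; Character 2: 2; Character 3: 2.
Total tree length = 5.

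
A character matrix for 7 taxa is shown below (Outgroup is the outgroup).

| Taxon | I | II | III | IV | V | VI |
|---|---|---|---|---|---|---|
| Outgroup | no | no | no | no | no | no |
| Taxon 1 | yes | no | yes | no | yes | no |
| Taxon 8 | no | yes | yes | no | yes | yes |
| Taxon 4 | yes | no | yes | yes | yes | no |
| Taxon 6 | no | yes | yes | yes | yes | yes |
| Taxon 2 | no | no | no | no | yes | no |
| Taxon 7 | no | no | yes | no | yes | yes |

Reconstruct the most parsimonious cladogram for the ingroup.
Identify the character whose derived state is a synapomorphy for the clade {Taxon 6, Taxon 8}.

II

The outgroup has state 'no' for every character, so 'yes' is the derived state throughout.
I: derived state 'yes' in Taxon 1 and Taxon 4 only — synapomorphy for {Taxon 1, Taxon 4}.
Only Taxon 6 and Taxon 8 show the derived state 'yes' for II, supporting them as a clade.
III: derived state 'yes' in Taxon 1, Taxon 4, Taxon 6, Taxon 7, and Taxon 8 only — synapomorphy for {Taxon 1, Taxon 4, Taxon 6, Taxon 7, Taxon 8}.
IV (state 'yes') occurs in Taxon 4 and Taxon 6 but conflicts with the nesting implied by the other characters — most parsimoniously interpreted as homoplasy.
V (derived state 'yes') is shared by all ingroup taxa — unites the whole ingroup.
VI: derived state 'yes' in Taxon 6, Taxon 7, and Taxon 8 only — synapomorphy for {Taxon 6, Taxon 7, Taxon 8}.
Most parsimonious ingroup topology: (((Taxon 1,Taxon 4),((Taxon 8,Taxon 6),Taxon 7)),Taxon 2).
The clade {Taxon 6, Taxon 8} is supported by II: its derived state 'yes' occurs in exactly those taxa and in no other taxon (including the outgroup).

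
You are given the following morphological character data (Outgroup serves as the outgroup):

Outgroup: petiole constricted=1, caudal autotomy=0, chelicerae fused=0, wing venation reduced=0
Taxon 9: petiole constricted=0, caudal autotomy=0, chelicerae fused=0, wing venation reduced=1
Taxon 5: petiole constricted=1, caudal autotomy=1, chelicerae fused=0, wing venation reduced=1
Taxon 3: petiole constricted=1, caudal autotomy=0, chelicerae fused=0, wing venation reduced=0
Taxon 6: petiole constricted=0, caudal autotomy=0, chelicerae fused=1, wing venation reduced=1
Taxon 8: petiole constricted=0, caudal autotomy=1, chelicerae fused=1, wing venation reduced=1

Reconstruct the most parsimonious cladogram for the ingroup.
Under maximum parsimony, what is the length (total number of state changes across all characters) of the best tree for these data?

5

Character polarity is set by the outgroup: the derived state is whichever differs from the outgroup's state, so for petiole constricted the derived state is '0', and for the remaining characters it is '1'.
petiole constricted: derived state '0' in Taxon 6, Taxon 8, and Taxon 9 only — synapomorphy for {Taxon 6, Taxon 8, Taxon 9}.
caudal autotomy (state '1') occurs in Taxon 5 and Taxon 8 but conflicts with the nesting implied by the other characters — most parsimoniously interpreted as homoplasy.
chelicerae fused (derived state '1') is shared by Taxon 6 and Taxon 8 — a synapomorphy uniting that clade.
Only Taxon 5, Taxon 6, Taxon 8, and Taxon 9 show the derived state '1' for wing venation reduced, supporting them as a clade.
Most parsimonious ingroup topology: (((Taxon 9,(Taxon 6,Taxon 8)),Taxon 5),Taxon 3).
Changes per character on this tree: petiole constricted: 1; caudal autotomy: 2; chelicerae fused: 1; wing venation reduced: 1.
Total = 5.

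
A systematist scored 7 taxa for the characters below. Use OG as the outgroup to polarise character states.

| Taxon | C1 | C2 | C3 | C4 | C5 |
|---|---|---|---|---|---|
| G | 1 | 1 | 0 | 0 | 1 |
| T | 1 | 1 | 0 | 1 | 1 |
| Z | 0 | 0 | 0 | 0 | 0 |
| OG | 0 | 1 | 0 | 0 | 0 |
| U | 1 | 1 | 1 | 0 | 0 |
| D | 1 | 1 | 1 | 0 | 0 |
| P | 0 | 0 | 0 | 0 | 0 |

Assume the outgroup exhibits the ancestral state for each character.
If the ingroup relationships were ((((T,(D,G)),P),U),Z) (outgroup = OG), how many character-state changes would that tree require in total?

9

Map each character onto ((((T,(D,G)),P),U),Z) (rooted by OG) and count the minimum state changes it requires (Fitch parsimony):
C1: 2; C2: 2; C3: 2; C4: 1; C5: 2.
Total tree length = 9.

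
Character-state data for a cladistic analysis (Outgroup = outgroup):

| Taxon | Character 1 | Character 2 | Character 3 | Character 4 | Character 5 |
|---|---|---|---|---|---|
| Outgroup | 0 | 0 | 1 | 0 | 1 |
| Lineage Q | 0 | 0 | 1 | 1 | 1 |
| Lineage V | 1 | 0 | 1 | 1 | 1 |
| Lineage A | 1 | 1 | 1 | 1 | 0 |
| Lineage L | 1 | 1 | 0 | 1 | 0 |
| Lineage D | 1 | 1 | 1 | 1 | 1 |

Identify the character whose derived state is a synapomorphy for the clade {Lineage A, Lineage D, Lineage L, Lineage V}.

Character polarity is set by the outgroup: the derived state is whichever differs from the outgroup's state, so for Character 3, Character 5 the derived state is '0', and for the remaining characters it is '1'.
Only Lineage A, Lineage D, Lineage L, and Lineage V show the derived state '1' for Character 1, supporting them as a clade.
Character 2 (derived state '1') is shared by Lineage A, Lineage D, and Lineage L — a synapomorphy uniting that clade.
Character 3: derived state '0' in Lineage L only — an autapomorphy, so it tells us nothing about relationships among taxa.
All ingroup taxa share the derived state '1' for Character 4; it defines the ingroup but does not resolve relationships within it.
Character 5 (derived state '0') is shared by Lineage A and Lineage L — a synapomorphy uniting that clade.
Most parsimonious ingroup topology: (Lineage Q,(Lineage V,((Lineage A,Lineage L),Lineage D))).
The clade {Lineage A, Lineage D, Lineage L, Lineage V} is supported by Character 1: its derived state '1' occurs in exactly those taxa and in no other taxon (including the outgroup).

Character 1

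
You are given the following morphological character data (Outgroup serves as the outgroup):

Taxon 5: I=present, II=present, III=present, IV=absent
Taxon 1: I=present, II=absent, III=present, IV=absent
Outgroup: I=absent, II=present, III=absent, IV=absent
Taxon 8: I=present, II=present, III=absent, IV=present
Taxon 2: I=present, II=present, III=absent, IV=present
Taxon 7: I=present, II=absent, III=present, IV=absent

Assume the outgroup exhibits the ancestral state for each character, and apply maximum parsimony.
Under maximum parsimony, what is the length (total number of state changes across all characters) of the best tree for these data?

4

Character polarity is set by the outgroup: the derived state is whichever differs from the outgroup's state, so for II the derived state is 'absent', and for the remaining characters it is 'present'.
All ingroup taxa share the derived state 'present' for I; it defines the ingroup but does not resolve relationships within it.
II (derived state 'absent') is shared by Taxon 1 and Taxon 7 — a synapomorphy uniting that clade.
III (derived state 'present') is shared by Taxon 1, Taxon 5, and Taxon 7 — a synapomorphy uniting that clade.
IV (derived state 'present') is shared by Taxon 2 and Taxon 8 — a synapomorphy uniting that clade.
Most parsimonious ingroup topology: ((Taxon 5,(Taxon 7,Taxon 1)),(Taxon 8,Taxon 2)).
Changes per character on this tree: I: 1; II: 1; III: 1; IV: 1.
Total = 4.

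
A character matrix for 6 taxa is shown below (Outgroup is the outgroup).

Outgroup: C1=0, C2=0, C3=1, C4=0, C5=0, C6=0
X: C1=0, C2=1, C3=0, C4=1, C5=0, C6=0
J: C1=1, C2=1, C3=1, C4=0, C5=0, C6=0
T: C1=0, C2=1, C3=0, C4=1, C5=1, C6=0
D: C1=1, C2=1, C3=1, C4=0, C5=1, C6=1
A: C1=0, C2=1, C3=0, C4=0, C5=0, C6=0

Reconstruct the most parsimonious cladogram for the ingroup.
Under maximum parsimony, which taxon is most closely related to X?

Character polarity is set by the outgroup: the derived state is whichever differs from the outgroup's state, so for C3 the derived state is '0', and for the remaining characters it is '1'.
C1: derived state '1' in D and J only — synapomorphy for {D, J}.
C2 (derived state '1') is shared by all ingroup taxa — unites the whole ingroup.
Only A, T, and X show the derived state '0' for C3, supporting them as a clade.
C4 (derived state '1') is shared by T and X — a synapomorphy uniting that clade.
C5 (state '1') occurs in D and T but conflicts with the nesting implied by the other characters — most parsimoniously interpreted as homoplasy.
C6: derived state '1' in D only — an autapomorphy, so it tells us nothing about relationships among taxa.
Most parsimonious ingroup topology: (((X,T),A),(J,D)).
X and T form a cherry on this tree, so they are sister taxa.

T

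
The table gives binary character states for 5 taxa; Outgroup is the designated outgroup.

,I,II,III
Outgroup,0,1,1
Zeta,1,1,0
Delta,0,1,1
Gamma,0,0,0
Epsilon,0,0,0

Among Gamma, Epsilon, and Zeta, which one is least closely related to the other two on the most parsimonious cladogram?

Character polarity is set by the outgroup: the derived state is whichever differs from the outgroup's state, so for II, III the derived state is '0', and for the remaining characters it is '1'.
I (derived state '1') is unique to Zeta (autapomorphy; uninformative for grouping).
Only Epsilon and Gamma show the derived state '0' for II, supporting them as a clade.
Only Epsilon, Gamma, and Zeta show the derived state '0' for III, supporting them as a clade.
Most parsimonious ingroup topology: ((Zeta,(Gamma,Epsilon)),Delta).
Gamma and Epsilon share a more recent common ancestor with each other than either does with Zeta, so Zeta is the least closely related of the three.

Zeta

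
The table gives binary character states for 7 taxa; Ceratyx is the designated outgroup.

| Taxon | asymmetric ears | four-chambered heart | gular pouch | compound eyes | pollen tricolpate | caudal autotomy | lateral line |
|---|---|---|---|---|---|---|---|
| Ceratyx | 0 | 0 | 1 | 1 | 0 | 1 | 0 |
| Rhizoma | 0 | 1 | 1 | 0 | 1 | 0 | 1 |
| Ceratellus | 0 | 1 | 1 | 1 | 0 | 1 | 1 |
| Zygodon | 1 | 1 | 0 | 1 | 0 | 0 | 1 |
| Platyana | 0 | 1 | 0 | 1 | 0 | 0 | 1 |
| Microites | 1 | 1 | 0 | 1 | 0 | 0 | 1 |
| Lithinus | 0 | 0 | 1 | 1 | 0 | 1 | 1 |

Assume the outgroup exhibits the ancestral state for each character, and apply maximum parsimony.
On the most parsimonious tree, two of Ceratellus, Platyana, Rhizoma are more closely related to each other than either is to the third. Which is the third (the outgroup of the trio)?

Ceratellus

Character polarity is set by the outgroup: the derived state is whichever differs from the outgroup's state, so for gular pouch, compound eyes, caudal autotomy the derived state is '0', and for the remaining characters it is '1'.
Only Microites and Zygodon show the derived state '1' for asymmetric ears, supporting them as a clade.
four-chambered heart (derived state '1') is shared by Ceratellus, Microites, Platyana, Rhizoma, and Zygodon — a synapomorphy uniting that clade.
gular pouch: derived state '0' in Microites, Platyana, and Zygodon only — synapomorphy for {Microites, Platyana, Zygodon}.
compound eyes (derived state '0') is unique to Rhizoma (autapomorphy; uninformative for grouping).
pollen tricolpate (derived state '1') is unique to Rhizoma (autapomorphy; uninformative for grouping).
Only Microites, Platyana, Rhizoma, and Zygodon show the derived state '0' for caudal autotomy, supporting them as a clade.
lateral line (derived state '1') is shared by all ingroup taxa — unites the whole ingroup.
Most parsimonious ingroup topology: (((Rhizoma,((Zygodon,Microites),Platyana)),Ceratellus),Lithinus).
Rhizoma and Platyana share a more recent common ancestor with each other than either does with Ceratellus, so Ceratellus is the least closely related of the three.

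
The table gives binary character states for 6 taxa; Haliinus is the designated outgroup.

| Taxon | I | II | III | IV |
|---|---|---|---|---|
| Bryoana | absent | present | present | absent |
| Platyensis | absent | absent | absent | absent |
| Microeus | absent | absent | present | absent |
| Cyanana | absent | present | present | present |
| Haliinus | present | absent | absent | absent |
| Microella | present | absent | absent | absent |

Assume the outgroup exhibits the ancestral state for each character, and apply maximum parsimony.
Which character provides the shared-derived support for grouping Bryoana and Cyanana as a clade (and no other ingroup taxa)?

II

Character polarity is set by the outgroup: the derived state is whichever differs from the outgroup's state, so for I the derived state is 'absent', and for the remaining characters it is 'present'.
Only Bryoana, Cyanana, Microeus, and Platyensis show the derived state 'absent' for I, supporting them as a clade.
Only Bryoana and Cyanana show the derived state 'present' for II, supporting them as a clade.
III: derived state 'present' in Bryoana, Cyanana, and Microeus only — synapomorphy for {Bryoana, Cyanana, Microeus}.
IV (derived state 'present') is unique to Cyanana (autapomorphy; uninformative for grouping).
Most parsimonious ingroup topology: (((Microeus,(Bryoana,Cyanana)),Platyensis),Microella).
The clade {Bryoana, Cyanana} is supported by II: its derived state 'present' occurs in exactly those taxa and in no other taxon (including the outgroup).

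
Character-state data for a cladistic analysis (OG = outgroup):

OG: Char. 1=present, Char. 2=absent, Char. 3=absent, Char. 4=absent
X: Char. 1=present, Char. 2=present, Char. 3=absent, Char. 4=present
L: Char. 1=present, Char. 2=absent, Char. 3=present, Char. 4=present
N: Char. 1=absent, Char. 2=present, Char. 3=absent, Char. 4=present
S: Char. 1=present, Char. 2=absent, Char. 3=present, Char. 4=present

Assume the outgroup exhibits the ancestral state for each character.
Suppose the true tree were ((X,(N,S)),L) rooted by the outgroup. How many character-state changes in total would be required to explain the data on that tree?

6

Map each character onto ((X,(N,S)),L) (rooted by OG) and count the minimum state changes it requires (Fitch parsimony):
Char. 1: 1; Char. 2: 2; Char. 3: 2; Char. 4: 1.
Total tree length = 6.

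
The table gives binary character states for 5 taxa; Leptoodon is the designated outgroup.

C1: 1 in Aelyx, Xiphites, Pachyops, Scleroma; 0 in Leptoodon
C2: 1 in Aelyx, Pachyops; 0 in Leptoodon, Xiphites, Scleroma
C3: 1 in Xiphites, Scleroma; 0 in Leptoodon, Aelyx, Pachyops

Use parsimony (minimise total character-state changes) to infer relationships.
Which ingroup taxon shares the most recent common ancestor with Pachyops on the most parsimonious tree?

Aelyx

The outgroup has state '0' for every character, so '1' is the derived state throughout.
All ingroup taxa share the derived state '1' for C1; it defines the ingroup but does not resolve relationships within it.
C2: derived state '1' in Aelyx and Pachyops only — synapomorphy for {Aelyx, Pachyops}.
C3: derived state '1' in Scleroma and Xiphites only — synapomorphy for {Scleroma, Xiphites}.
Most parsimonious ingroup topology: ((Aelyx,Pachyops),(Xiphites,Scleroma)).
Pachyops and Aelyx form a cherry on this tree, so they are sister taxa.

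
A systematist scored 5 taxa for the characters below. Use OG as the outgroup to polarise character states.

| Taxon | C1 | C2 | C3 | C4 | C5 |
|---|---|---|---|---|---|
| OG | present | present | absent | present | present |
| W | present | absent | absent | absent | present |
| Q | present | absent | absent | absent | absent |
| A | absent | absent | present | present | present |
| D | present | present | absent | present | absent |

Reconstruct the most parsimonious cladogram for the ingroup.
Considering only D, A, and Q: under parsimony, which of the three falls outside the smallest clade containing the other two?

D

Character polarity is set by the outgroup: the derived state is whichever differs from the outgroup's state, so for C1, C2, C4, C5 the derived state is 'absent', and for the remaining characters it is 'present'.
C1: derived state 'absent' in A only — an autapomorphy, so it tells us nothing about relationships among taxa.
Only A, Q, and W show the derived state 'absent' for C2, supporting them as a clade.
C3 (derived state 'present') is unique to A (autapomorphy; uninformative for grouping).
C4 (derived state 'absent') is shared by Q and W — a synapomorphy uniting that clade.
C5 groups D and Q, which is incompatible with the clades supported by the remaining characters; treating it as convergent (homoplasy) costs fewer steps than any alternative tree.
Most parsimonious ingroup topology: (((W,Q),A),D).
A and Q share a more recent common ancestor with each other than either does with D, so D is the least closely related of the three.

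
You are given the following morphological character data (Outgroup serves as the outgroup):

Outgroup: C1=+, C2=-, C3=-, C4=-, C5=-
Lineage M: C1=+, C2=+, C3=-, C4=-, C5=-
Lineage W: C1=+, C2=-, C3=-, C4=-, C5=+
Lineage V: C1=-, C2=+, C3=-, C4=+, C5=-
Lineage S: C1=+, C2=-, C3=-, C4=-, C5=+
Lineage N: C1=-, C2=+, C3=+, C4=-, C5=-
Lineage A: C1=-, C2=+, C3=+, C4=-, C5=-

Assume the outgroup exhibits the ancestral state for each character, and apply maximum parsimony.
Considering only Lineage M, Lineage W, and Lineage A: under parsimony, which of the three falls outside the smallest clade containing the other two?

Lineage W

Character polarity is set by the outgroup: the derived state is whichever differs from the outgroup's state, so for C1 the derived state is '-', and for the remaining characters it is '+'.
C1: derived state '-' in Lineage A, Lineage N, and Lineage V only — synapomorphy for {Lineage A, Lineage N, Lineage V}.
C2 (derived state '+') is shared by Lineage A, Lineage M, Lineage N, and Lineage V — a synapomorphy uniting that clade.
C3 (derived state '+') is shared by Lineage A and Lineage N — a synapomorphy uniting that clade.
C4 (derived state '+') is unique to Lineage V (autapomorphy; uninformative for grouping).
Only Lineage S and Lineage W show the derived state '+' for C5, supporting them as a clade.
Most parsimonious ingroup topology: ((Lineage M,(Lineage V,(Lineage N,Lineage A))),(Lineage W,Lineage S)).
Lineage A and Lineage M share a more recent common ancestor with each other than either does with Lineage W, so Lineage W is the least closely related of the three.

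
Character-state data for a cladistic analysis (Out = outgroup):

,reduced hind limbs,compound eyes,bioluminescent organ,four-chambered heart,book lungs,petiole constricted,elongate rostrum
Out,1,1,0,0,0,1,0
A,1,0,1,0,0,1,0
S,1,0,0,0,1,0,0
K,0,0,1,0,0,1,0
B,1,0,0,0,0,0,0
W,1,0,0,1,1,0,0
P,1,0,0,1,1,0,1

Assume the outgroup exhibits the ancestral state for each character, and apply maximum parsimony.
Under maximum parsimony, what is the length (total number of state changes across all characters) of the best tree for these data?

Character polarity is set by the outgroup: the derived state is whichever differs from the outgroup's state, so for reduced hind limbs, compound eyes, petiole constricted the derived state is '0', and for the remaining characters it is '1'.
reduced hind limbs (derived state '0') is unique to K (autapomorphy; uninformative for grouping).
All ingroup taxa share the derived state '0' for compound eyes; it defines the ingroup but does not resolve relationships within it.
bioluminescent organ: derived state '1' in A and K only — synapomorphy for {A, K}.
four-chambered heart (derived state '1') is shared by P and W — a synapomorphy uniting that clade.
Only P, S, and W show the derived state '1' for book lungs, supporting them as a clade.
Only B, P, S, and W show the derived state '0' for petiole constricted, supporting them as a clade.
elongate rostrum (derived state '1') is unique to P (autapomorphy; uninformative for grouping).
Most parsimonious ingroup topology: ((A,K),((S,(W,P)),B)).
Changes per character on this tree: reduced hind limbs: 1; compound eyes: 1; bioluminescent organ: 1; four-chambered heart: 1; book lungs: 1; petiole constricted: 1; elongate rostrum: 1.
Total = 7.

7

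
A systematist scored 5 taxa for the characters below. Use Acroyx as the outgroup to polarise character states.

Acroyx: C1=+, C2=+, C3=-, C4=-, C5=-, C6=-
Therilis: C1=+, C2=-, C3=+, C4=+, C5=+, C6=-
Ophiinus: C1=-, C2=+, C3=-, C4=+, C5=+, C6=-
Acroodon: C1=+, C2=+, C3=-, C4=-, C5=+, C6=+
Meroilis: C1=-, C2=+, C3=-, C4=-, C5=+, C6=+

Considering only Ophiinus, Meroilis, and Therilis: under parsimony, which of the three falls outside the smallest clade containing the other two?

Character polarity is set by the outgroup: the derived state is whichever differs from the outgroup's state, so for C1, C2 the derived state is '-', and for the remaining characters it is '+'.
C1 groups Meroilis and Ophiinus, which is incompatible with the clades supported by the remaining characters; treating it as convergent (homoplasy) costs fewer steps than any alternative tree.
C2: derived state '-' in Therilis only — an autapomorphy, so it tells us nothing about relationships among taxa.
C3: derived state '+' in Therilis only — an autapomorphy, so it tells us nothing about relationships among taxa.
C4 (derived state '+') is shared by Ophiinus and Therilis — a synapomorphy uniting that clade.
C5 (derived state '+') is shared by all ingroup taxa — unites the whole ingroup.
Only Acroodon and Meroilis show the derived state '+' for C6, supporting them as a clade.
Most parsimonious ingroup topology: ((Therilis,Ophiinus),(Acroodon,Meroilis)).
Therilis and Ophiinus share a more recent common ancestor with each other than either does with Meroilis, so Meroilis is the least closely related of the three.

Meroilis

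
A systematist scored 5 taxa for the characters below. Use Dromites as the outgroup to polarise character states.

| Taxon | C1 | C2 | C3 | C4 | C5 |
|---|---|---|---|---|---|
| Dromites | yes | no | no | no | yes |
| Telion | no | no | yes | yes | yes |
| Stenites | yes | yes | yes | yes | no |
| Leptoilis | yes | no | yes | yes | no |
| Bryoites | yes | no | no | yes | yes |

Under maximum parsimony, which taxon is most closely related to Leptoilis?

Stenites

Character polarity is set by the outgroup: the derived state is whichever differs from the outgroup's state, so for C1, C5 the derived state is 'no', and for the remaining characters it is 'yes'.
C1 (derived state 'no') is unique to Telion (autapomorphy; uninformative for grouping).
C2: derived state 'yes' in Stenites only — an autapomorphy, so it tells us nothing about relationships among taxa.
Only Leptoilis, Stenites, and Telion show the derived state 'yes' for C3, supporting them as a clade.
C4 (derived state 'yes') is shared by all ingroup taxa — unites the whole ingroup.
Only Leptoilis and Stenites show the derived state 'no' for C5, supporting them as a clade.
Most parsimonious ingroup topology: ((Telion,(Stenites,Leptoilis)),Bryoites).
Leptoilis and Stenites form a cherry on this tree, so they are sister taxa.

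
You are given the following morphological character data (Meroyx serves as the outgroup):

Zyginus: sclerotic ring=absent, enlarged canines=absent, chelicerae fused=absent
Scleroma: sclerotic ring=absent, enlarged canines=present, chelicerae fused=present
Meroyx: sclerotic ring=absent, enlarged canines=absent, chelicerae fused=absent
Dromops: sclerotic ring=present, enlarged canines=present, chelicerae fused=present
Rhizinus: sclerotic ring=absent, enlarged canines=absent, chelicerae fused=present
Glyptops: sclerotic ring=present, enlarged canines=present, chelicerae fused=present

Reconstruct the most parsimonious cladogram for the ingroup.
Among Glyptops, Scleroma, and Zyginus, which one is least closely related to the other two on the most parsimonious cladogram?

Zyginus

The outgroup has state 'absent' for every character, so 'present' is the derived state throughout.
sclerotic ring: derived state 'present' in Dromops and Glyptops only — synapomorphy for {Dromops, Glyptops}.
enlarged canines: derived state 'present' in Dromops, Glyptops, and Scleroma only — synapomorphy for {Dromops, Glyptops, Scleroma}.
chelicerae fused (derived state 'present') is shared by Dromops, Glyptops, Rhizinus, and Scleroma — a synapomorphy uniting that clade.
Most parsimonious ingroup topology: (Zyginus,(((Dromops,Glyptops),Scleroma),Rhizinus)).
Glyptops and Scleroma share a more recent common ancestor with each other than either does with Zyginus, so Zyginus is the least closely related of the three.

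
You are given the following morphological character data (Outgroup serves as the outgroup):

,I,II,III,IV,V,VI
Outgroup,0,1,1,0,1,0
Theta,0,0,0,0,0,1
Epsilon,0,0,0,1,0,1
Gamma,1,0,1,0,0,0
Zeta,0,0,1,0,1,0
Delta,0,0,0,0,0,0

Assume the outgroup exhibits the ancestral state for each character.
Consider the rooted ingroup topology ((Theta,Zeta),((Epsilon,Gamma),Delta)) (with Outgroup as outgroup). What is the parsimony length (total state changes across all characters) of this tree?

Map each character onto ((Theta,Zeta),((Epsilon,Gamma),Delta)) (rooted by Outgroup) and count the minimum state changes it requires (Fitch parsimony):
I: 1; II: 1; III: 3; IV: 1; V: 2; VI: 2.
Total tree length = 10.

10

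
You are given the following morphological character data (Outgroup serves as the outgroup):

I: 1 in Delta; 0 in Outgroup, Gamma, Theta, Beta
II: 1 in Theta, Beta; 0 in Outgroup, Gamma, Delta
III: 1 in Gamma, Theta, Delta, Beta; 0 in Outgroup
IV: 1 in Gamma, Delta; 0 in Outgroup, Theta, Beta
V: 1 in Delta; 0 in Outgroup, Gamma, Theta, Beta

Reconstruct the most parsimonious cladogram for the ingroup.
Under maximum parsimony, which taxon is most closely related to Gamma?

The outgroup has state '0' for every character, so '1' is the derived state throughout.
I: derived state '1' in Delta only — an autapomorphy, so it tells us nothing about relationships among taxa.
Only Beta and Theta show the derived state '1' for II, supporting them as a clade.
All ingroup taxa share the derived state '1' for III; it defines the ingroup but does not resolve relationships within it.
IV: derived state '1' in Delta and Gamma only — synapomorphy for {Delta, Gamma}.
V: derived state '1' in Delta only — an autapomorphy, so it tells us nothing about relationships among taxa.
Most parsimonious ingroup topology: ((Gamma,Delta),(Theta,Beta)).
Gamma and Delta form a cherry on this tree, so they are sister taxa.

Delta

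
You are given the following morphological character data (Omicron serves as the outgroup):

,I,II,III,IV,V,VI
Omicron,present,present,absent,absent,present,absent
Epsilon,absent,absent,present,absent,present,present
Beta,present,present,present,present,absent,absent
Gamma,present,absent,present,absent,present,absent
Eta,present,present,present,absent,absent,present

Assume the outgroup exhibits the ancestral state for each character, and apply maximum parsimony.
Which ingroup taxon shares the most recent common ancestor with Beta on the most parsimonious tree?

Character polarity is set by the outgroup: the derived state is whichever differs from the outgroup's state, so for I, II, V the derived state is 'absent', and for the remaining characters it is 'present'.
I (derived state 'absent') is unique to Epsilon (autapomorphy; uninformative for grouping).
II: derived state 'absent' in Epsilon and Gamma only — synapomorphy for {Epsilon, Gamma}.
III (derived state 'present') is shared by all ingroup taxa — unites the whole ingroup.
IV: derived state 'present' in Beta only — an autapomorphy, so it tells us nothing about relationships among taxa.
Only Beta and Eta show the derived state 'absent' for V, supporting them as a clade.
VI (state 'present') occurs in Epsilon and Eta but conflicts with the nesting implied by the other characters — most parsimoniously interpreted as homoplasy.
Most parsimonious ingroup topology: ((Epsilon,Gamma),(Beta,Eta)).
Beta and Eta form a cherry on this tree, so they are sister taxa.

Eta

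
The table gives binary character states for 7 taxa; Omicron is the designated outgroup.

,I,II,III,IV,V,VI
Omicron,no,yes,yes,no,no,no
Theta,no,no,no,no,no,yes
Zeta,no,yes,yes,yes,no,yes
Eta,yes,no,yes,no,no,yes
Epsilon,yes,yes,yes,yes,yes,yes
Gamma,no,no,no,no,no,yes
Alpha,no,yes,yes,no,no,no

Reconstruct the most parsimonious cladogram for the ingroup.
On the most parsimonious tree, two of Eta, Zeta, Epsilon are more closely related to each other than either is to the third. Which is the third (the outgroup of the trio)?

Character polarity is set by the outgroup: the derived state is whichever differs from the outgroup's state, so for II, III the derived state is 'no', and for the remaining characters it is 'yes'.
I (state 'yes') occurs in Epsilon and Eta but conflicts with the nesting implied by the other characters — most parsimoniously interpreted as homoplasy.
Only Eta, Gamma, and Theta show the derived state 'no' for II, supporting them as a clade.
III: derived state 'no' in Gamma and Theta only — synapomorphy for {Gamma, Theta}.
Only Epsilon and Zeta show the derived state 'yes' for IV, supporting them as a clade.
V (derived state 'yes') is unique to Epsilon (autapomorphy; uninformative for grouping).
Only Epsilon, Eta, Gamma, Theta, and Zeta show the derived state 'yes' for VI, supporting them as a clade.
Most parsimonious ingroup topology: (Alpha,(((Theta,Gamma),Eta),(Zeta,Epsilon))).
Epsilon and Zeta share a more recent common ancestor with each other than either does with Eta, so Eta is the least closely related of the three.

Eta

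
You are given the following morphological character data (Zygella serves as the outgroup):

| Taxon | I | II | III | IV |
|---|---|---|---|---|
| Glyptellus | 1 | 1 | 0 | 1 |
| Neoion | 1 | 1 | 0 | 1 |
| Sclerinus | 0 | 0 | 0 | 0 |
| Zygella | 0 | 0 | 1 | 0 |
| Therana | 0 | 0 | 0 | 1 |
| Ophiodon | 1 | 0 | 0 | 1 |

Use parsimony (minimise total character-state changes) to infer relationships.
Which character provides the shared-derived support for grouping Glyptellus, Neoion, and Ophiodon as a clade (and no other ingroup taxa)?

Character polarity is set by the outgroup: the derived state is whichever differs from the outgroup's state, so for III the derived state is '0', and for the remaining characters it is '1'.
I: derived state '1' in Glyptellus, Neoion, and Ophiodon only — synapomorphy for {Glyptellus, Neoion, Ophiodon}.
II (derived state '1') is shared by Glyptellus and Neoion — a synapomorphy uniting that clade.
III (derived state '0') is shared by all ingroup taxa — unites the whole ingroup.
Only Glyptellus, Neoion, Ophiodon, and Therana show the derived state '1' for IV, supporting them as a clade.
Most parsimonious ingroup topology: ((((Glyptellus,Neoion),Ophiodon),Therana),Sclerinus).
The clade {Glyptellus, Neoion, Ophiodon} is supported by I: its derived state '1' occurs in exactly those taxa and in no other taxon (including the outgroup).

I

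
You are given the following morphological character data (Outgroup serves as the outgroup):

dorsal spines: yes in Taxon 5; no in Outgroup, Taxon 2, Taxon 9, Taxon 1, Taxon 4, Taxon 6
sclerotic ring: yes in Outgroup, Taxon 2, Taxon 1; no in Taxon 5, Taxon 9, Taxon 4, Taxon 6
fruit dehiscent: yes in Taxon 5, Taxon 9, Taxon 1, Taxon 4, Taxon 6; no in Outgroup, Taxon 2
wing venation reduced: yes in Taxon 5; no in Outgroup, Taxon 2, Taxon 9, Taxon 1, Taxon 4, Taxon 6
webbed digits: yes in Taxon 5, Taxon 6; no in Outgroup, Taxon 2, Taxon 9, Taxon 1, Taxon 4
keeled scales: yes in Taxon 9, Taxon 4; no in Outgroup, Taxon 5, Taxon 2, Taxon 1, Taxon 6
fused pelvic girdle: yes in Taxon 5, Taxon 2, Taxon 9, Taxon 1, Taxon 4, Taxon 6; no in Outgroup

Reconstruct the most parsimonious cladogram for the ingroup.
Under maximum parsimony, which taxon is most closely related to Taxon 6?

Taxon 5

Character polarity is set by the outgroup: the derived state is whichever differs from the outgroup's state, so for sclerotic ring the derived state is 'no', and for the remaining characters it is 'yes'.
dorsal spines (derived state 'yes') is unique to Taxon 5 (autapomorphy; uninformative for grouping).
sclerotic ring (derived state 'no') is shared by Taxon 4, Taxon 5, Taxon 6, and Taxon 9 — a synapomorphy uniting that clade.
fruit dehiscent: derived state 'yes' in Taxon 1, Taxon 4, Taxon 5, Taxon 6, and Taxon 9 only — synapomorphy for {Taxon 1, Taxon 4, Taxon 5, Taxon 6, Taxon 9}.
wing venation reduced: derived state 'yes' in Taxon 5 only — an autapomorphy, so it tells us nothing about relationships among taxa.
Only Taxon 5 and Taxon 6 show the derived state 'yes' for webbed digits, supporting them as a clade.
keeled scales: derived state 'yes' in Taxon 4 and Taxon 9 only — synapomorphy for {Taxon 4, Taxon 9}.
All ingroup taxa share the derived state 'yes' for fused pelvic girdle; it defines the ingroup but does not resolve relationships within it.
Most parsimonious ingroup topology: ((((Taxon 5,Taxon 6),(Taxon 9,Taxon 4)),Taxon 1),Taxon 2).
Taxon 6 and Taxon 5 form a cherry on this tree, so they are sister taxa.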